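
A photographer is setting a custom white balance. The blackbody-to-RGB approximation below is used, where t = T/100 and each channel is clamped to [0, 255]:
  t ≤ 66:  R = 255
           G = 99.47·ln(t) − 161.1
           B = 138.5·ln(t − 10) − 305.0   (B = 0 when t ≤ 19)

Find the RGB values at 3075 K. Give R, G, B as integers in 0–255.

t = 3075/100 = 30.75; the t ≤ 66 branch applies.
R = 255 by definition for t ≤ 66.
G = 99.47·ln 30.75 − 161.1 = 99.47·3.4259 − 161.1 = 179.673.
B = 138.5·ln(30.75 − 10) − 305.0 = 138.5·ln 20.75 − 305.0 = 138.5·3.0325 − 305.0 = 115.008.
Rounded: (255, 180, 115).

R=255, G=180, B=115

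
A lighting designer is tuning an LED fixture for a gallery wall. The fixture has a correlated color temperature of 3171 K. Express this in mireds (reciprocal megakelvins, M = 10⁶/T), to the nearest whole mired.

M = 10⁶ / 3171 = 315.358 → 315 mireds.

315 mireds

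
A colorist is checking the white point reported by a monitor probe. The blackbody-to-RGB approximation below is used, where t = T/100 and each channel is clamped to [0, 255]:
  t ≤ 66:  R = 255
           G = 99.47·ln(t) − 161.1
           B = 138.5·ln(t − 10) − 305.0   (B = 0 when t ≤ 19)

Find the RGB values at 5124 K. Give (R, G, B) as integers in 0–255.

(255, 230, 210)

t = 5124/100 = 51.24; the t ≤ 66 branch applies.
R = 255 by definition for t ≤ 66.
G = 99.47·ln 51.24 − 161.1 = 99.47·3.9365 − 161.1 = 230.466.
B = 138.5·ln(51.24 − 10) − 305.0 = 138.5·ln 41.24 − 305.0 = 138.5·3.7194 − 305.0 = 210.138.
Rounded: (255, 230, 210).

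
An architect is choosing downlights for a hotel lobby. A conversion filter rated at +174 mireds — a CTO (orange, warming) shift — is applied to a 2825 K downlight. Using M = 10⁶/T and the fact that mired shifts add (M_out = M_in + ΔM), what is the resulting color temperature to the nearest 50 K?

M_in = 10⁶/2825 = 353.98 mireds.
M_out = 353.98 + (+174) = 527.98 mireds.
T_out = 10⁶/527.98 = 1894.0 K → 1900 K.

1900 K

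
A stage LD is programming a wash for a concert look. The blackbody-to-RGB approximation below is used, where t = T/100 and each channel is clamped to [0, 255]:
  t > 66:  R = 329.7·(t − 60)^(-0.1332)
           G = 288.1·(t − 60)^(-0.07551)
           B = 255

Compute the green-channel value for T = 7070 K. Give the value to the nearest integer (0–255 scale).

241

t = 7070/100 = 70.7; the t > 66 branch applies.
G = 288.1·(70.7 − 60)^(-0.07551) = 288.1·10.7^(-0.07551) = 288.1·0.83613 = 240.888.
Rounded: 241.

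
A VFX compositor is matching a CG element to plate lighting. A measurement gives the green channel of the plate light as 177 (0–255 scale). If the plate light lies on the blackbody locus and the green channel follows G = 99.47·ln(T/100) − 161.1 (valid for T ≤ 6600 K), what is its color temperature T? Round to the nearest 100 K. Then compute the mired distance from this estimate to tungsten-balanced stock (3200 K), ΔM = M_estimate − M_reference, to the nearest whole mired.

ln t = (177 + 161.1) / 99.47 = 3.3990.
t = e^3.3990 = 29.935.
T = 100·t = 2993 K → 3000 K to the nearest 100 K.
M_estimate = 10⁶/3000 = 333.33; M_reference = 10⁶/3200 = 312.50.
ΔM = 333.33 − 312.50 = 20.83 → +21 mireds.

+21 mireds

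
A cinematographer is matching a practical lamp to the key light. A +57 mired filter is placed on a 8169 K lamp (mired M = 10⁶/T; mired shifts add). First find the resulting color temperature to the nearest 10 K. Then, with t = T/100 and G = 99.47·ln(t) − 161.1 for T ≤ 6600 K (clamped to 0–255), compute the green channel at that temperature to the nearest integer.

M_in = 10⁶/8169 = 122.41; M_out = 122.41 + (+57) = 179.41.
T_out = 10⁶/179.41 = 5573.7 K → 5570 K; t = 55.7.
G = 99.47·ln 55.7 − 161.1 = 99.47·4.0200 − 161.1 = 238.767.
Rounded: 239.

239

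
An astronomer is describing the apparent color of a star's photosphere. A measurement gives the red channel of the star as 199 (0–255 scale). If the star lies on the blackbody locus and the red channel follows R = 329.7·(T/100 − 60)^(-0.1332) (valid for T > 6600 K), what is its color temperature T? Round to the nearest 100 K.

(t − 60)^(-0.1332) = 199/329.7 = 0.60358.
t − 60 = 0.60358^(1/-0.1332) = 0.60358^(-7.508) = 44.273, so t = 104.273.
T = 100·t = 10427 K → 10400 K to the nearest 100 K.

10400 K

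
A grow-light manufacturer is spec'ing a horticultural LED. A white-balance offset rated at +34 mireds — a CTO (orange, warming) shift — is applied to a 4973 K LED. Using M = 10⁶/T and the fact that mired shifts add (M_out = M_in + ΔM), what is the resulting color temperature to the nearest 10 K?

M_in = 10⁶/4973 = 201.09 mireds.
M_out = 201.09 + (+34) = 235.09 mireds.
T_out = 10⁶/235.09 = 4253.8 K → 4250 K.

4250 K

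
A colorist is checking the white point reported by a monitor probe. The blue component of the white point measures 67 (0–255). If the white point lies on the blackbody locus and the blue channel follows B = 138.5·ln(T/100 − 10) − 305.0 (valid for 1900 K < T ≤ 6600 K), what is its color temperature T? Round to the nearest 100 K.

ln(t − 10) = (67 + 305.0) / 138.5 = 2.6859.
t − 10 = e^2.6859 = 14.672, so t = 24.672.
T = 100·t = 2467 K → 2500 K to the nearest 100 K.

2500 K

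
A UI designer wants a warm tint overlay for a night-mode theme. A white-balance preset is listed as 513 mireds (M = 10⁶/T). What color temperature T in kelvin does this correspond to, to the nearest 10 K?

T = 10⁶ / 513 = 1949.32 K → 1950 K.

1950 K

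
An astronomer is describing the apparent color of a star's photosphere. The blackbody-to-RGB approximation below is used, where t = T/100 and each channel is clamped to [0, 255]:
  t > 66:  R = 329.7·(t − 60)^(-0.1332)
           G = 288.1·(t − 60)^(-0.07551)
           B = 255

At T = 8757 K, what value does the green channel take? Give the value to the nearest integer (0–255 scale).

224

t = 8757/100 = 87.57; the t > 66 branch applies.
G = 288.1·(87.57 − 60)^(-0.07551) = 288.1·27.57^(-0.07551) = 288.1·0.77845 = 224.272.
Rounded: 224.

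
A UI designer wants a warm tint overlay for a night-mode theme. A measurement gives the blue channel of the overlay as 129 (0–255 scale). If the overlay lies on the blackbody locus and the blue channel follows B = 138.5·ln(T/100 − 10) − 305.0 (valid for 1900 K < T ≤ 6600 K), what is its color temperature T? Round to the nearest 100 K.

3300 K

ln(t − 10) = (129 + 305.0) / 138.5 = 3.1336.
t − 10 = e^3.1336 = 22.956, so t = 32.956.
T = 100·t = 3296 K → 3300 K to the nearest 100 K.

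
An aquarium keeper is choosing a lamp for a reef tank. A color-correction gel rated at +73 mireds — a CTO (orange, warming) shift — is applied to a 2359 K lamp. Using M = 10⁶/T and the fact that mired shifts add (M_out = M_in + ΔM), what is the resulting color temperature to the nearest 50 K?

M_in = 10⁶/2359 = 423.91 mireds.
M_out = 423.91 + (+73) = 496.91 mireds.
T_out = 10⁶/496.91 = 2012.4 K → 2000 K.

2000 K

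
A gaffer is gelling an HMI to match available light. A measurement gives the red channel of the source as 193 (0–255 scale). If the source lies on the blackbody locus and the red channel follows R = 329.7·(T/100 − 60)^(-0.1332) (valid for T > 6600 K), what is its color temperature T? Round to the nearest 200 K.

(t − 60)^(-0.1332) = 193/329.7 = 0.58538.
t − 60 = 0.58538^(1/-0.1332) = 0.58538^(-7.508) = 55.713, so t = 115.713.
T = 100·t = 11571 K → 11600 K to the nearest 200 K.

11600 K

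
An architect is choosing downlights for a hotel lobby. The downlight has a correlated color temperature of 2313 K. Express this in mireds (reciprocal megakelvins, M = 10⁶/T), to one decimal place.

M = 10⁶ / 2313 = 432.339 → 432.3 mireds.

432.3 mireds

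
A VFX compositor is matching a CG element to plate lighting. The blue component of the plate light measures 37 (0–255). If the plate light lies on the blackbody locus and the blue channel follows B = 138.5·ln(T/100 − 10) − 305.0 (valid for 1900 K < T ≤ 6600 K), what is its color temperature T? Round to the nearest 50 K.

2200 K

ln(t − 10) = (37 + 305.0) / 138.5 = 2.4693.
t − 10 = e^2.4693 = 11.814, so t = 21.814.
T = 100·t = 2181 K → 2200 K to the nearest 50 K.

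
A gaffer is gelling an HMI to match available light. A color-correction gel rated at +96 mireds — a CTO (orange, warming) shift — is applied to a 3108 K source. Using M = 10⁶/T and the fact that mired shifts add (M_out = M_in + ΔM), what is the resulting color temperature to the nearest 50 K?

2400 K

M_in = 10⁶/3108 = 321.75 mireds.
M_out = 321.75 + (+96) = 417.75 mireds.
T_out = 10⁶/417.75 = 2393.8 K → 2400 K.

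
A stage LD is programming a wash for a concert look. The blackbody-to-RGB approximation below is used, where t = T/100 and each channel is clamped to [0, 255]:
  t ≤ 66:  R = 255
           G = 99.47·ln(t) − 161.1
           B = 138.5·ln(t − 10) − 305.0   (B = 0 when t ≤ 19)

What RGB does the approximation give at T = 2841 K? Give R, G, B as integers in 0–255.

R=255, G=172, B=98

t = 2841/100 = 28.41; the t ≤ 66 branch applies.
R = 255 by definition for t ≤ 66.
G = 99.47·ln 28.41 − 161.1 = 99.47·3.3467 − 161.1 = 171.800.
B = 138.5·ln(28.41 − 10) − 305.0 = 138.5·ln 18.41 − 305.0 = 138.5·2.9129 − 305.0 = 98.436.
Rounded: (255, 172, 98).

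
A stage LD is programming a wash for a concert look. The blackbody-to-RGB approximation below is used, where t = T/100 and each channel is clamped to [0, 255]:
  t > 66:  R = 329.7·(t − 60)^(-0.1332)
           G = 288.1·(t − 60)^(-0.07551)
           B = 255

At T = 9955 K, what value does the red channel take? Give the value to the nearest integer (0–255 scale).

t = 9955/100 = 99.55; the t > 66 branch applies.
R = 329.7·(99.55 − 60)^(-0.1332) = 329.7·39.55^(-0.1332) = 329.7·0.61272 = 202.013.
Rounded: 202.

202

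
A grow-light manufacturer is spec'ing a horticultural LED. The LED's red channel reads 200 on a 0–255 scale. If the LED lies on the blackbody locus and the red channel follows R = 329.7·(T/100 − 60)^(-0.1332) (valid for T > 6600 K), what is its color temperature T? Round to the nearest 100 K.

10300 K

(t − 60)^(-0.1332) = 200/329.7 = 0.60661.
t − 60 = 0.60661^(1/-0.1332) = 0.60661^(-7.508) = 42.638, so t = 102.638.
T = 100·t = 10264 K → 10300 K to the nearest 100 K.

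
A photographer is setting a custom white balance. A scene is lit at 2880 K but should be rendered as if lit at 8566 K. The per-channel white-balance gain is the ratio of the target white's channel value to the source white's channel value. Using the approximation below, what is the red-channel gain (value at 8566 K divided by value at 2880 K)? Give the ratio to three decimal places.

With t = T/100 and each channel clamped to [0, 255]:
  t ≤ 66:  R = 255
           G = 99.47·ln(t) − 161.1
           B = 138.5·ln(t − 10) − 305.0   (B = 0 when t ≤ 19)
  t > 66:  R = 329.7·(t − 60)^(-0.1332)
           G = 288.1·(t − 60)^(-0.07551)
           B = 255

0.839

At 2880 K (t = 28.8):
  R = 255 by definition for t ≤ 66.
At 8566 K (t = 85.66):
  R = 329.7·(85.66 − 60)^(-0.1332) = 329.7·25.66^(-0.1332) = 329.7·0.64906 = 213.996.
Gain = 213.996 / 255.000 = 0.8392 → 0.839.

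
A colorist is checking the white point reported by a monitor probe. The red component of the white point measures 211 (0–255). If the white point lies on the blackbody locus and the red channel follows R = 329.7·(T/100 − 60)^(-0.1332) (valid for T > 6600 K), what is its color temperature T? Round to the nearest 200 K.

8800 K

(t − 60)^(-0.1332) = 211/329.7 = 0.63998.
t − 60 = 0.63998^(1/-0.1332) = 0.63998^(-7.508) = 28.525, so t = 88.525.
T = 100·t = 8853 K → 8800 K to the nearest 200 K.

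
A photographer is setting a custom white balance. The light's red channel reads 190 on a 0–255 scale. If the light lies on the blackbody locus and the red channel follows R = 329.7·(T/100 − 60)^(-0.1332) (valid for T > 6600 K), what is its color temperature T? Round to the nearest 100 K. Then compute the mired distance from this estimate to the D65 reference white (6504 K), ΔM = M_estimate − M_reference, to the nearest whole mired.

(t − 60)^(-0.1332) = 190/329.7 = 0.57628.
t − 60 = 0.57628^(1/-0.1332) = 0.57628^(-7.508) = 62.667, so t = 122.667.
T = 100·t = 12267 K → 12300 K to the nearest 100 K.
M_estimate = 10⁶/12300 = 81.30; M_reference = 10⁶/6504 = 153.75.
ΔM = 81.30 − 153.75 = -72.45 → -72 mireds.

-72 mireds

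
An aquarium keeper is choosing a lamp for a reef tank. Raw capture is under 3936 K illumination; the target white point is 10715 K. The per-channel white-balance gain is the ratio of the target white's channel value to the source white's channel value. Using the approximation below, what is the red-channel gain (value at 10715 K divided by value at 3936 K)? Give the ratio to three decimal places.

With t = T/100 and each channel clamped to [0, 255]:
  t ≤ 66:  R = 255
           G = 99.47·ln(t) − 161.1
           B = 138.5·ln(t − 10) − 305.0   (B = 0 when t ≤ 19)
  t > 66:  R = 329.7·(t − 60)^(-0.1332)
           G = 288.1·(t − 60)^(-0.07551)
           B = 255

0.774

At 3936 K (t = 39.36):
  R = 255 by definition for t ≤ 66.
At 10715 K (t = 107.15):
  R = 329.7·(107.15 − 60)^(-0.1332) = 329.7·47.15^(-0.1332) = 329.7·0.59854 = 197.338.
Gain = 197.338 / 255.000 = 0.7739 → 0.774.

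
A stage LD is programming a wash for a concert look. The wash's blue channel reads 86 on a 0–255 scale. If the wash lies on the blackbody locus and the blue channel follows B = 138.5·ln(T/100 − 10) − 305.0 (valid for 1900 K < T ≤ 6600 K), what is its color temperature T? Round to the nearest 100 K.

2700 K

ln(t − 10) = (86 + 305.0) / 138.5 = 2.8231.
t − 10 = e^2.8231 = 16.829, so t = 26.829.
T = 100·t = 2683 K → 2700 K to the nearest 100 K.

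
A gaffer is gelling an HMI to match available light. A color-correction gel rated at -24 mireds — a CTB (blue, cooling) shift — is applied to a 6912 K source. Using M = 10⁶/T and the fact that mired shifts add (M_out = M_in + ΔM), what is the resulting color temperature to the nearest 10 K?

M_in = 10⁶/6912 = 144.68 mireds.
M_out = 144.68 + (-24) = 120.68 mireds.
T_out = 10⁶/120.68 = 8286.7 K → 8290 K.

8290 K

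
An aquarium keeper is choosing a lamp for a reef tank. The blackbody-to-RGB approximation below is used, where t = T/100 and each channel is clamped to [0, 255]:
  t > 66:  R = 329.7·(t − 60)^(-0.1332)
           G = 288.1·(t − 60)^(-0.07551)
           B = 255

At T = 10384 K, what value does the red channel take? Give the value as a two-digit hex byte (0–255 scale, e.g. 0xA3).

t = 10384/100 = 103.84; the t > 66 branch applies.
R = 329.7·(103.84 − 60)^(-0.1332) = 329.7·43.84^(-0.1332) = 329.7·0.60437 = 199.261.
Rounded: 199; in hex, 0xC7.

0xC7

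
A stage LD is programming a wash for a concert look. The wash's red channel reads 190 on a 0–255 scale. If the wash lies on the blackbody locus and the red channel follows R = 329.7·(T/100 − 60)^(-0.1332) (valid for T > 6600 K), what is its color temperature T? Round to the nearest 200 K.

(t − 60)^(-0.1332) = 190/329.7 = 0.57628.
t − 60 = 0.57628^(1/-0.1332) = 0.57628^(-7.508) = 62.667, so t = 122.667.
T = 100·t = 12267 K → 12200 K to the nearest 200 K.

12200 K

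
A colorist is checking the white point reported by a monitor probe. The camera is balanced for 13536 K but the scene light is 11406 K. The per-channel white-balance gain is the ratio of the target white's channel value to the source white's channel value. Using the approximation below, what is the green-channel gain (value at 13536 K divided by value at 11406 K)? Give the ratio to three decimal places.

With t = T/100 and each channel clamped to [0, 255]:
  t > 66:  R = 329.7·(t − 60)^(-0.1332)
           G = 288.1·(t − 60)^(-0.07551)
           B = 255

0.975

At 11406 K (t = 114.06):
  G = 288.1·(114.06 − 60)^(-0.07551) = 288.1·54.06^(-0.07551) = 288.1·0.73986 = 213.154.
At 13536 K (t = 135.36):
  G = 288.1·(135.36 − 60)^(-0.07551) = 288.1·75.36^(-0.07551) = 288.1·0.72153 = 207.874.
Gain = 207.874 / 213.154 = 0.9752 → 0.975.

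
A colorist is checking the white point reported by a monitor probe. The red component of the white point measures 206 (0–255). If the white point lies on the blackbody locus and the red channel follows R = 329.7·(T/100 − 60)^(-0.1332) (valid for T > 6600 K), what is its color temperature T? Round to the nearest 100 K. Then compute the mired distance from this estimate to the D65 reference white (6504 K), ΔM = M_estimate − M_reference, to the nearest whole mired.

(t − 60)^(-0.1332) = 206/329.7 = 0.62481.
t − 60 = 0.62481^(1/-0.1332) = 0.62481^(-7.508) = 34.152, so t = 94.152.
T = 100·t = 9415 K → 9400 K to the nearest 100 K.
M_estimate = 10⁶/9400 = 106.38; M_reference = 10⁶/6504 = 153.75.
ΔM = 106.38 − 153.75 = -47.37 → -47 mireds.

-47 mireds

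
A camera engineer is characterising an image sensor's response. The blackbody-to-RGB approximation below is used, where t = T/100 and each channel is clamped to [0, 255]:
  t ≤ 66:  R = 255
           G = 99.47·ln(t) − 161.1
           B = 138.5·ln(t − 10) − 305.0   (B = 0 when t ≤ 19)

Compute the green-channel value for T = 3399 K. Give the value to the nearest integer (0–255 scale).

190

t = 3399/100 = 33.99; the t ≤ 66 branch applies.
G = 99.47·ln 33.99 − 161.1 = 99.47·3.5261 − 161.1 = 189.638.
Rounded: 190.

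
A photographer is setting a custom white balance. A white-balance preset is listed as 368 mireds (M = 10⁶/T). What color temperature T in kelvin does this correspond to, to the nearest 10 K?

2720 K

T = 10⁶ / 368 = 2717.39 K → 2720 K.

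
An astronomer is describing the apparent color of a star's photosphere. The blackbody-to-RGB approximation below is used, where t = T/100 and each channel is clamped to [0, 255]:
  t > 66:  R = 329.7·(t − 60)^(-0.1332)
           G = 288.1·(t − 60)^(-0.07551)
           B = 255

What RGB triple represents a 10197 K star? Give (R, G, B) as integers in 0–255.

t = 10197/100 = 101.97; the t > 66 branch applies.
R = 329.7·(101.97 − 60)^(-0.1332) = 329.7·41.97^(-0.1332) = 329.7·0.60789 = 200.421.
G = 288.1·(101.97 − 60)^(-0.07551) = 288.1·41.97^(-0.07551) = 288.1·0.75414 = 217.268.
B = 255 by definition for t > 66.
Rounded: (200, 217, 255).

(200, 217, 255)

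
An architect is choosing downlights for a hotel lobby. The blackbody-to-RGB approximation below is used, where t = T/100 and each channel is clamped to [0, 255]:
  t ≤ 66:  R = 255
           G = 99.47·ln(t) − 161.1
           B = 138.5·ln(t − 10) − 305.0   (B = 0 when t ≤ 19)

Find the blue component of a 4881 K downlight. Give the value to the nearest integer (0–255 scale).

t = 4881/100 = 48.81; the t ≤ 66 branch applies.
B = 138.5·ln(48.81 − 10) − 305.0 = 138.5·ln 38.81 − 305.0 = 138.5·3.6587 − 305.0 = 201.727.
Rounded: 202.

202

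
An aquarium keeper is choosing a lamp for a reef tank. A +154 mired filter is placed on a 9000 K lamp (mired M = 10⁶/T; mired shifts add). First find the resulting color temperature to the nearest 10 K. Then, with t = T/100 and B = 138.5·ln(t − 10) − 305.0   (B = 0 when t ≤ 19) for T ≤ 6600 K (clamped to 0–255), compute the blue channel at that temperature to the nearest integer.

M_in = 10⁶/9000 = 111.11; M_out = 111.11 + (+154) = 265.11.
T_out = 10⁶/265.11 = 3772.0 K → 3770 K; t = 37.7.
B = 138.5·ln(37.7 − 10) − 305.0 = 138.5·ln 27.7 − 305.0 = 138.5·3.3214 − 305.0 = 155.018.
Rounded: 155.

155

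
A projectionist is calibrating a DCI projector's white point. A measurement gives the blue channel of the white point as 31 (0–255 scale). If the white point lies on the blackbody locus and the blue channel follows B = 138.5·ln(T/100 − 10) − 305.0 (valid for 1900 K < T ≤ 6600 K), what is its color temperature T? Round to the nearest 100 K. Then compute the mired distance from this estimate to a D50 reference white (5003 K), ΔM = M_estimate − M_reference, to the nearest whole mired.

ln(t − 10) = (31 + 305.0) / 138.5 = 2.4260.
t − 10 = e^2.4260 = 11.313, so t = 21.313.
T = 100·t = 2131 K → 2100 K to the nearest 100 K.
M_estimate = 10⁶/2100 = 476.19; M_reference = 10⁶/5003 = 199.88.
ΔM = 476.19 − 199.88 = 276.31 → +276 mireds.

+276 mireds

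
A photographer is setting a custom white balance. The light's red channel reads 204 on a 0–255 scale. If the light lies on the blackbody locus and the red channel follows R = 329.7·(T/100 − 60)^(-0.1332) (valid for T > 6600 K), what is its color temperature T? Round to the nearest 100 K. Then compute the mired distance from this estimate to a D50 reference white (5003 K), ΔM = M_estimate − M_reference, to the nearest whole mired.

(t − 60)^(-0.1332) = 204/329.7 = 0.61874.
t − 60 = 0.61874^(1/-0.1332) = 0.61874^(-7.508) = 36.748, so t = 96.748.
T = 100·t = 9675 K → 9700 K to the nearest 100 K.
M_estimate = 10⁶/9700 = 103.09; M_reference = 10⁶/5003 = 199.88.
ΔM = 103.09 − 199.88 = -96.79 → -97 mireds.

-97 mireds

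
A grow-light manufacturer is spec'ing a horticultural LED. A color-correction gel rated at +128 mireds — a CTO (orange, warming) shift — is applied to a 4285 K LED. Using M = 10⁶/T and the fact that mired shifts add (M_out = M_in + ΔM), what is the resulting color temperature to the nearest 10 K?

M_in = 10⁶/4285 = 233.37 mireds.
M_out = 233.37 + (+128) = 361.37 mireds.
T_out = 10⁶/361.37 = 2767.2 K → 2770 K.

2770 K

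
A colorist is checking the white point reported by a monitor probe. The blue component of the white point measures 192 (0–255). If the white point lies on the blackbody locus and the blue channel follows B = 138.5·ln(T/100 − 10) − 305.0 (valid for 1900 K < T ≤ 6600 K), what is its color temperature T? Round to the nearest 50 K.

ln(t − 10) = (192 + 305.0) / 138.5 = 3.5884.
t − 10 = e^3.5884 = 36.178, so t = 46.178.
T = 100·t = 4618 K → 4600 K to the nearest 50 K.

4600 K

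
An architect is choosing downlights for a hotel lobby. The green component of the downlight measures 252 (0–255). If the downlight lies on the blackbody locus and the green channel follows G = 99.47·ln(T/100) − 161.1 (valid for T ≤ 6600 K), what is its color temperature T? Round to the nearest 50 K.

6350 K

ln t = (252 + 161.1) / 99.47 = 4.1530.
t = e^4.1530 = 63.625.
T = 100·t = 6363 K → 6350 K to the nearest 50 K.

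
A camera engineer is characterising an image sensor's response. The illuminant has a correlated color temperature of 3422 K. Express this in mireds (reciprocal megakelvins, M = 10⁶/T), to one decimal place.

M = 10⁶ / 3422 = 292.227 → 292.2 mireds.

292.2 mireds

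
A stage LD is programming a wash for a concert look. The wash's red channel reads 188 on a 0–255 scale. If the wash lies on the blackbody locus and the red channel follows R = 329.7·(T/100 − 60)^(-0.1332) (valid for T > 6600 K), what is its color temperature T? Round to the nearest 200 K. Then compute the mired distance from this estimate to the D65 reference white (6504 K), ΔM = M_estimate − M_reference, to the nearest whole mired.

-76 mireds

(t − 60)^(-0.1332) = 188/329.7 = 0.57022.
t − 60 = 0.57022^(1/-0.1332) = 0.57022^(-7.508) = 67.848, so t = 127.848.
T = 100·t = 12785 K → 12800 K to the nearest 200 K.
M_estimate = 10⁶/12800 = 78.12; M_reference = 10⁶/6504 = 153.75.
ΔM = 78.12 − 153.75 = -75.63 → -76 mireds.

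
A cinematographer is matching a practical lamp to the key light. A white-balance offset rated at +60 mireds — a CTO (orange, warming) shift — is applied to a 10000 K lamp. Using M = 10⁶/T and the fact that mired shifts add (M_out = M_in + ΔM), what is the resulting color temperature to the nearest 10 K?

6250 K

M_in = 10⁶/10000 = 100.00 mireds.
M_out = 100.00 + (+60) = 160.00 mireds.
T_out = 10⁶/160.00 = 6250.0 K → 6250 K.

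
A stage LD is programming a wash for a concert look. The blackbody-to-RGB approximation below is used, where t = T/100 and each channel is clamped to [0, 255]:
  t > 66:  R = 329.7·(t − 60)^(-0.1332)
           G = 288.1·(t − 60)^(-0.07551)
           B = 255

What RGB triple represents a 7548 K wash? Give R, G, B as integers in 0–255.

R=229, G=234, B=255

t = 7548/100 = 75.48; the t > 66 branch applies.
R = 329.7·(75.48 − 60)^(-0.1332) = 329.7·15.48^(-0.1332) = 329.7·0.69426 = 228.898.
G = 288.1·(75.48 − 60)^(-0.07551) = 288.1·15.48^(-0.07551) = 288.1·0.81313 = 234.263.
B = 255 by definition for t > 66.
Rounded: (229, 234, 255).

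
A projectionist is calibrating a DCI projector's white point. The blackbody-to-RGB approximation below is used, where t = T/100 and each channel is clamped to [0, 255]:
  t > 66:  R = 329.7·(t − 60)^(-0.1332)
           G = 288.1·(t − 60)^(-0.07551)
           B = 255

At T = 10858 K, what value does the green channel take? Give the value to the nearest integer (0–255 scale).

t = 10858/100 = 108.58; the t > 66 branch applies.
G = 288.1·(108.58 − 60)^(-0.07551) = 288.1·48.58^(-0.07551) = 288.1·0.74586 = 214.881.
Rounded: 215.

215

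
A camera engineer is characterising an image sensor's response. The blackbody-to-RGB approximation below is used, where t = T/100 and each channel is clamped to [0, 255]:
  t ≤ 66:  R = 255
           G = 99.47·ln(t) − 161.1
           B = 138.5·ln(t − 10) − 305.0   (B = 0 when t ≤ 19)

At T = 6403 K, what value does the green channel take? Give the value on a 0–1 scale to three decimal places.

0.991

t = 6403/100 = 64.03; the t ≤ 66 branch applies.
G = 99.47·ln 64.03 − 161.1 = 99.47·4.1594 − 161.1 = 252.631.
On a 0–1 scale: 252.631/255 = 0.9907 → 0.991.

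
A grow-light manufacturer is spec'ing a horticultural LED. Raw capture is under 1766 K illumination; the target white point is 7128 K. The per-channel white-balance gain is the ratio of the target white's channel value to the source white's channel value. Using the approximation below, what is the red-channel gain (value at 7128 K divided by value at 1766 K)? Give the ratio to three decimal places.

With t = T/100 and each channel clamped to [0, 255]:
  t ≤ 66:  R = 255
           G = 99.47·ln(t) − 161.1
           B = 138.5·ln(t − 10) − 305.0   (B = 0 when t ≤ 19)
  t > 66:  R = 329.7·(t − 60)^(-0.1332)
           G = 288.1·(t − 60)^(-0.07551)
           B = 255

0.936

At 1766 K (t = 17.66):
  R = 255 by definition for t ≤ 66.
At 7128 K (t = 71.28):
  R = 329.7·(71.28 − 60)^(-0.1332) = 329.7·11.28^(-0.1332) = 329.7·0.72416 = 238.754.
Gain = 238.754 / 255.000 = 0.9363 → 0.936.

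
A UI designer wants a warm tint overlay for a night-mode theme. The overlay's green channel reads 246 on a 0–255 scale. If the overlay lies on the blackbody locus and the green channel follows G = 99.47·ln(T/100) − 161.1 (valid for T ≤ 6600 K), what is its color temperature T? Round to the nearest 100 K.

ln t = (246 + 161.1) / 99.47 = 4.0927.
t = e^4.0927 = 59.901.
T = 100·t = 5990 K → 6000 K to the nearest 100 K.

6000 K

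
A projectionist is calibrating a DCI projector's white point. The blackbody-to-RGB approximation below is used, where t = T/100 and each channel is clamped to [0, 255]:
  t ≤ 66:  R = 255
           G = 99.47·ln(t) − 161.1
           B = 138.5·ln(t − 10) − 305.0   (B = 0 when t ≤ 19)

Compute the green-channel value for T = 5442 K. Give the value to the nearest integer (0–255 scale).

t = 5442/100 = 54.42; the t ≤ 66 branch applies.
G = 99.47·ln 54.42 − 161.1 = 99.47·3.9967 − 161.1 = 236.455.
Rounded: 236.

236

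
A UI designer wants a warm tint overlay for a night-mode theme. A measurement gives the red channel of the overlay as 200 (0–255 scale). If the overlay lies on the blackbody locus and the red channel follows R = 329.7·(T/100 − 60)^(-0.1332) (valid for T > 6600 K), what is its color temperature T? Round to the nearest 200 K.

10200 K

(t − 60)^(-0.1332) = 200/329.7 = 0.60661.
t − 60 = 0.60661^(1/-0.1332) = 0.60661^(-7.508) = 42.638, so t = 102.638.
T = 100·t = 10264 K → 10200 K to the nearest 200 K.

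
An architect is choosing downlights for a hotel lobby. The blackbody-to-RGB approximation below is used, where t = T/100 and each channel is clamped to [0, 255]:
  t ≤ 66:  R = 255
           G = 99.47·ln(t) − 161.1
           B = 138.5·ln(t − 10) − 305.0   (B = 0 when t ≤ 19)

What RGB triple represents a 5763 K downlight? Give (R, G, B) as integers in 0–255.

t = 5763/100 = 57.63; the t ≤ 66 branch applies.
R = 255 by definition for t ≤ 66.
G = 99.47·ln 57.63 − 161.1 = 99.47·4.0540 − 161.1 = 242.156.
B = 138.5·ln(57.63 − 10) − 305.0 = 138.5·ln 47.63 − 305.0 = 138.5·3.8635 − 305.0 = 230.090.
Rounded: (255, 242, 230).

(255, 242, 230)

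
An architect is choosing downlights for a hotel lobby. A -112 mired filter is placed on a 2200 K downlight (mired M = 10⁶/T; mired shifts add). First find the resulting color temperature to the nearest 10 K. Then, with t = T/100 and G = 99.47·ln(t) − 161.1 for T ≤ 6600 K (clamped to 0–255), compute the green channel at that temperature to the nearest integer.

M_in = 10⁶/2200 = 454.55; M_out = 454.55 + (-112) = 342.55.
T_out = 10⁶/342.55 = 2919.3 K → 2920 K; t = 29.2.
G = 99.47·ln 29.2 − 161.1 = 99.47·3.3742 − 161.1 = 174.529.
Rounded: 175.

175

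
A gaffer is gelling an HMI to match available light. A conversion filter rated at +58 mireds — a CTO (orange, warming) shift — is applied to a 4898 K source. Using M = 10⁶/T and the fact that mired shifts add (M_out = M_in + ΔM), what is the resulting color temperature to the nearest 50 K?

M_in = 10⁶/4898 = 204.16 mireds.
M_out = 204.16 + (+58) = 262.16 mireds.
T_out = 10⁶/262.16 = 3814.4 K → 3800 K.

3800 K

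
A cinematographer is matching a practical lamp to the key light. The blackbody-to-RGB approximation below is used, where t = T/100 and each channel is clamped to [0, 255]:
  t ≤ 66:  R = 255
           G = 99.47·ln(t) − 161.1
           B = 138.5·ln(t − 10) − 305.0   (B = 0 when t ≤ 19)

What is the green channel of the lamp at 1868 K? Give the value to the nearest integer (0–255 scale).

130

t = 1868/100 = 18.68; the t ≤ 66 branch applies.
G = 99.47·ln 18.68 − 161.1 = 99.47·2.9275 − 161.1 = 130.094.
Rounded: 130.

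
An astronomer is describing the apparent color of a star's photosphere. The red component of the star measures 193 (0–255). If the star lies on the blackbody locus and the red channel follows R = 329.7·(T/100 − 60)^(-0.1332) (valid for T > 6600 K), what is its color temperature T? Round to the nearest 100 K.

11600 K

(t − 60)^(-0.1332) = 193/329.7 = 0.58538.
t − 60 = 0.58538^(1/-0.1332) = 0.58538^(-7.508) = 55.713, so t = 115.713.
T = 100·t = 11571 K → 11600 K to the nearest 100 K.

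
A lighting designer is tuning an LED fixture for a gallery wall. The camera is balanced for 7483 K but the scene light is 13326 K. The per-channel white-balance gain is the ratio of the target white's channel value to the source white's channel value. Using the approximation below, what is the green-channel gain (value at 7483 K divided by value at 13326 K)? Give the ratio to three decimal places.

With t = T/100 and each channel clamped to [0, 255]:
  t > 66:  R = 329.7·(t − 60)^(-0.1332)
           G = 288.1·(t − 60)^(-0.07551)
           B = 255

1.128

At 13326 K (t = 133.26):
  G = 288.1·(133.26 − 60)^(-0.07551) = 288.1·73.26^(-0.07551) = 288.1·0.72308 = 208.318.
At 7483 K (t = 74.83):
  G = 288.1·(74.83 − 60)^(-0.07551) = 288.1·14.83^(-0.07551) = 288.1·0.81577 = 235.023.
Gain = 235.023 / 208.318 = 1.1282 → 1.128.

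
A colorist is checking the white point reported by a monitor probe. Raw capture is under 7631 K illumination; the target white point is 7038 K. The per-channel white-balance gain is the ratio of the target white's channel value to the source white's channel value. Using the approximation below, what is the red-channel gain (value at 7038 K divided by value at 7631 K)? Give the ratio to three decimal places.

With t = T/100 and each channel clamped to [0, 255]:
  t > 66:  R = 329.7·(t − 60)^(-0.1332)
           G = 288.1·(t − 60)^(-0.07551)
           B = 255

At 7631 K (t = 76.31):
  R = 329.7·(76.31 − 60)^(-0.1332) = 329.7·16.31^(-0.1332) = 329.7·0.68945 = 227.311.
At 7038 K (t = 70.38):
  R = 329.7·(70.38 − 60)^(-0.1332) = 329.7·10.38^(-0.1332) = 329.7·0.73222 = 241.413.
Gain = 241.413 / 227.311 = 1.0620 → 1.062.

1.062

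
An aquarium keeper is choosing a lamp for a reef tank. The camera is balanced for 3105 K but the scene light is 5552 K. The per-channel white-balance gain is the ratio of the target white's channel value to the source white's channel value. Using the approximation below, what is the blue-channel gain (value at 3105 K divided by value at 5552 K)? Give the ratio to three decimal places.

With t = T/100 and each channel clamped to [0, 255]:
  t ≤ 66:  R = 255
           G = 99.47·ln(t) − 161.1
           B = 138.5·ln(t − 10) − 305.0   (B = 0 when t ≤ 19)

At 5552 K (t = 55.52):
  B = 138.5·ln(55.52 − 10) − 305.0 = 138.5·ln 45.52 − 305.0 = 138.5·3.8182 − 305.0 = 223.814.
At 3105 K (t = 31.05):
  B = 138.5·ln(31.05 − 10) − 305.0 = 138.5·ln 21.05 − 305.0 = 138.5·3.0469 − 305.0 = 116.996.
Gain = 116.996 / 223.814 = 0.5227 → 0.523.

0.523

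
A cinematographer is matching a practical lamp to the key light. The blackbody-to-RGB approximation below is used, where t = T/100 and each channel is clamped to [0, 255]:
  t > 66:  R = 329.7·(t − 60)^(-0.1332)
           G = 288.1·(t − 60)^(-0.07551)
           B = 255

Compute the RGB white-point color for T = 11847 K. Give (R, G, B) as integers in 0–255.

t = 11847/100 = 118.47; the t > 66 branch applies.
R = 329.7·(118.47 − 60)^(-0.1332) = 329.7·58.47^(-0.1332) = 329.7·0.58163 = 191.762.
G = 288.1·(118.47 − 60)^(-0.07551) = 288.1·58.47^(-0.07551) = 288.1·0.73549 = 211.896.
B = 255 by definition for t > 66.
Rounded: (192, 212, 255).

(192, 212, 255)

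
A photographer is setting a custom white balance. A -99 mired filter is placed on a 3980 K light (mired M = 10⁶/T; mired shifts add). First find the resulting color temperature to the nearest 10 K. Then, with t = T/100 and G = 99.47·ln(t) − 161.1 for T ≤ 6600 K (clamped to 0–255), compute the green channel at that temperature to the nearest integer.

255

M_in = 10⁶/3980 = 251.26; M_out = 251.26 + (-99) = 152.26.
T_out = 10⁶/152.26 = 6567.9 K → 6570 K; t = 65.7.
G = 99.47·ln 65.7 − 161.1 = 99.47·4.1851 − 161.1 = 255.192 → clamped to 255.
Rounded: 255.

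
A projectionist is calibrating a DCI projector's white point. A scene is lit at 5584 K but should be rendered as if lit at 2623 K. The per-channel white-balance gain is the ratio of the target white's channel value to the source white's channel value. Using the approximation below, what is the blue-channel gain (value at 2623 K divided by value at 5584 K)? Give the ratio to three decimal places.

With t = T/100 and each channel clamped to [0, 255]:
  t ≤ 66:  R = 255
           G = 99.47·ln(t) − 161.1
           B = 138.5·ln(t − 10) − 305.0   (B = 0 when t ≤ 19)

At 5584 K (t = 55.84):
  B = 138.5·ln(55.84 − 10) − 305.0 = 138.5·ln 45.84 − 305.0 = 138.5·3.8252 − 305.0 = 224.784.
At 2623 K (t = 26.23):
  B = 138.5·ln(26.23 − 10) − 305.0 = 138.5·ln 16.23 − 305.0 = 138.5·2.7869 − 305.0 = 80.980.
Gain = 80.980 / 224.784 = 0.3603 → 0.360.

0.360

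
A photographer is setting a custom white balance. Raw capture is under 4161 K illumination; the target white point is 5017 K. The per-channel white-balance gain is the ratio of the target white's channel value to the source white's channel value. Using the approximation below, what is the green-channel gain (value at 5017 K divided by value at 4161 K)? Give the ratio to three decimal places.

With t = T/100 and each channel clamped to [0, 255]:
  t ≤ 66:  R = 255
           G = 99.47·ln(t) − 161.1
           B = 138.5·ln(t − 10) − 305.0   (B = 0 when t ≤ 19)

1.089

At 4161 K (t = 41.61):
  G = 99.47·ln 41.61 − 161.1 = 99.47·3.7283 − 161.1 = 209.758.
At 5017 K (t = 50.17):
  G = 99.47·ln 50.17 − 161.1 = 99.47·3.9154 − 161.1 = 228.367.
Gain = 228.367 / 209.758 = 1.0887 → 1.089.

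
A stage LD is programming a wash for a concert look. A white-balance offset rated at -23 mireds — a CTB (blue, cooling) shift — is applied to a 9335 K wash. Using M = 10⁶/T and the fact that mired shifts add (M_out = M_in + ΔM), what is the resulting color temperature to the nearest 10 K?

M_in = 10⁶/9335 = 107.12 mireds.
M_out = 107.12 + (-23) = 84.12 mireds.
T_out = 10⁶/84.12 = 11887.3 K → 11890 K.

11890 K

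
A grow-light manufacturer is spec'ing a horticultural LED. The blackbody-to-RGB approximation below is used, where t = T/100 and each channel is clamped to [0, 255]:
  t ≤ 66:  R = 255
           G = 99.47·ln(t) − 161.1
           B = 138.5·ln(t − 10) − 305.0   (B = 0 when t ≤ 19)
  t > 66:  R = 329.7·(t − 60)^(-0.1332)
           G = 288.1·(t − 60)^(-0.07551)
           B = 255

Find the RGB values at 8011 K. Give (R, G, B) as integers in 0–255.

t = 8011/100 = 80.11; the t > 66 branch applies.
R = 329.7·(80.11 − 60)^(-0.1332) = 329.7·20.11^(-0.1332) = 329.7·0.67048 = 221.057.
G = 288.1·(80.11 − 60)^(-0.07551) = 288.1·20.11^(-0.07551) = 288.1·0.79722 = 229.680.
B = 255 by definition for t > 66.
Rounded: (221, 230, 255).

(221, 230, 255)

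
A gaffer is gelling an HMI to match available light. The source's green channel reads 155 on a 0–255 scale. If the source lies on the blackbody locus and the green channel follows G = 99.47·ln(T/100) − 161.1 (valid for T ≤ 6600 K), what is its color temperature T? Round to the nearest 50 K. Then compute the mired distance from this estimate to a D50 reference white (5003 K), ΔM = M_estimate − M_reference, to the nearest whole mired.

ln t = (155 + 161.1) / 99.47 = 3.1778.
t = e^3.1778 = 23.995.
T = 100·t = 2399 K → 2400 K to the nearest 50 K.
M_estimate = 10⁶/2400 = 416.67; M_reference = 10⁶/5003 = 199.88.
ΔM = 416.67 − 199.88 = 216.79 → +217 mireds.

+217 mireds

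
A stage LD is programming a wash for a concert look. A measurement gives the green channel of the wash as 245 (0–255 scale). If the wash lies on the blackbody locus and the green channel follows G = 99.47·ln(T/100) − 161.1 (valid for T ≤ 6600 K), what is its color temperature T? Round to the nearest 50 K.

5950 K

ln t = (245 + 161.1) / 99.47 = 4.0826.
t = e^4.0826 = 59.302.
T = 100·t = 5930 K → 5950 K to the nearest 50 K.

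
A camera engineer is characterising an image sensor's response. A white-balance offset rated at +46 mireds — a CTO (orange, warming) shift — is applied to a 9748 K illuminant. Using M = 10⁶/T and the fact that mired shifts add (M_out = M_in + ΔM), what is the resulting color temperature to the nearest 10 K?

6730 K

M_in = 10⁶/9748 = 102.59 mireds.
M_out = 102.59 + (+46) = 148.59 mireds.
T_out = 10⁶/148.59 = 6730.1 K → 6730 K.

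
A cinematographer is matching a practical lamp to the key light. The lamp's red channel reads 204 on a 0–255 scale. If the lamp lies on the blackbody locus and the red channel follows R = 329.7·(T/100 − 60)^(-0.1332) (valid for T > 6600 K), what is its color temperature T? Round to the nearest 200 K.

9600 K

(t − 60)^(-0.1332) = 204/329.7 = 0.61874.
t − 60 = 0.61874^(1/-0.1332) = 0.61874^(-7.508) = 36.748, so t = 96.748.
T = 100·t = 9675 K → 9600 K to the nearest 200 K.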